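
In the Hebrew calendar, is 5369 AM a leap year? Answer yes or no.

Hebrew year 5369 is year 11 of its 19-year Metonic cycle; leap years are at positions 3, 6, 8, 11, 14, 17, 19, so it is a leap year (13 months).

yes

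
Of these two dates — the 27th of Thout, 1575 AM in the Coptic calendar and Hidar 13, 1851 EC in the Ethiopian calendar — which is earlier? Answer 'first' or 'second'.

First date → JDN 2399959; second date → JDN 2400005.
JDN 2399959 < JDN 2400005, so the first date is earlier.

first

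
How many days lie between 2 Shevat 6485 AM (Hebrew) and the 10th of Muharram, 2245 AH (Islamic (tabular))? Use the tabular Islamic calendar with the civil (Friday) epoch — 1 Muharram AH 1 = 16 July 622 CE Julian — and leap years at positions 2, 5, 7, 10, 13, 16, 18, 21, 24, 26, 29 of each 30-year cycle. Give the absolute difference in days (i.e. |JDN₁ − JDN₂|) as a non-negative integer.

27294

JDN of the first date = 2716354.
JDN of the second date = 2743648.
|2743648 − 2716354| = 27294.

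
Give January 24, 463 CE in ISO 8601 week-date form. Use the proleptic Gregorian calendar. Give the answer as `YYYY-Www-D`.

The weekday is Wednesday (ISO weekday 3).
That Wednesday belongs to ISO week 4 of ISO year 463.

0463-W04-3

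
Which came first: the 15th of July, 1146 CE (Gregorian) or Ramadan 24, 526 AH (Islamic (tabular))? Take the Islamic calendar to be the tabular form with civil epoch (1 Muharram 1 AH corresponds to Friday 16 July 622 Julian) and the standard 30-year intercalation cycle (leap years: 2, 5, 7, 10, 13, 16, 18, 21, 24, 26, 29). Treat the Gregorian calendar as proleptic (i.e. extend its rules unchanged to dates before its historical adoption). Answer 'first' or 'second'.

second

The two dates have Julian Day Numbers 2139823 and 2134741 respectively.
Since 2134741 < 2139823, the second date comes first.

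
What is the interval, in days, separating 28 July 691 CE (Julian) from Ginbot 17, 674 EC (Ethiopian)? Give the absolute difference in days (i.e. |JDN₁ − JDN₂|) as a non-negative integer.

First date → JDN 1973654; second date → JDN 1970290.
The interval is |1973654 − 1970290| = 3364 days.

3364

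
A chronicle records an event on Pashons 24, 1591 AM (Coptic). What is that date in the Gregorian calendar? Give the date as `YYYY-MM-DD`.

1875-05-31

Julian Day Number of the source date = 2406040.
Converting JDN 2406040 to the Gregorian calendar gives 31 May 1875 CE.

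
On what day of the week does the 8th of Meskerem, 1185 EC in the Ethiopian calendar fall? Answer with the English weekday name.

Saturday

In the proleptic Gregorian calendar this is 12 September 1192 (JDN 2156684).
JDN 2156684 mod 7 = 5, and JDN 0 was a Monday, so this is a Saturday.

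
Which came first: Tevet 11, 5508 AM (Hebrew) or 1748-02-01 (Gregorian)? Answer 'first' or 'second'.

First date → JDN 2359485; second date → JDN 2359535.
JDN 2359485 < JDN 2359535, so the first date is earlier.

first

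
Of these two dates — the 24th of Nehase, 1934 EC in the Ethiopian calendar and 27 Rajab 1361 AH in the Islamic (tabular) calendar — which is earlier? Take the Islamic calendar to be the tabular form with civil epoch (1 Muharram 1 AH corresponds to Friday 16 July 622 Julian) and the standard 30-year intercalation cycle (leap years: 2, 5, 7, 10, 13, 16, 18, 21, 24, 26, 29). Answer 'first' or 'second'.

The two dates have Julian Day Numbers 2430602 and 2430582 respectively.
Since 2430582 < 2430602, the second date comes first.

second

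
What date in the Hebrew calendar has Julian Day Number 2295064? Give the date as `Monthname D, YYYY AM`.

JDN 2295064 is 28 July 1571 in the proleptic Gregorian calendar.
In the Hebrew calendar that day is Tammuz 25, 5331 AM.

Tammuz 25, 5331 AM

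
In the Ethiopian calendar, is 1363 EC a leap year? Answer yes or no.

yes

1363 mod 4 = 3; in the Ethiopian calendar a year is leap when year mod 4 = 3, so it is a leap year.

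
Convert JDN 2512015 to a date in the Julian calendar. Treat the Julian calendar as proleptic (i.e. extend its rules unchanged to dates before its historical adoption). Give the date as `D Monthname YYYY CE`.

The Gregorian equivalent of JDN 2512015 is 24 July 2165.
In the Julian calendar that day is 10 July 2165 CE.

10 July 2165 CE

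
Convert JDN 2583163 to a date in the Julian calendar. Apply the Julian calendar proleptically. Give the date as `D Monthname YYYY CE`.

25 April 2360 CE

JDN 2583163 is 11 May 2360 in the Gregorian calendar.
In the Julian calendar that day is 25 April 2360 CE.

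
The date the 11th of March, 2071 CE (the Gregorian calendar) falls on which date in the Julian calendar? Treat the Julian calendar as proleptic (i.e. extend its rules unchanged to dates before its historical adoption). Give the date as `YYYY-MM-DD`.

2071-02-26

The Julian–Gregorian offset here is 13 days (Julian trailing).
11 March 2071 Gregorian − 13 days → 26 February 2071 Julian.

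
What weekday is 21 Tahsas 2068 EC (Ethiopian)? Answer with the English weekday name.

In the Gregorian calendar this is 31 December 2075 (JDN 2479303).
JDN 2479303 mod 7 = 1, and JDN 0 was a Monday, so this is a Tuesday.

Tuesday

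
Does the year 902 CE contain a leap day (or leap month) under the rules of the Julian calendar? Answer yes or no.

no

902 mod 4 = 2, so it is a common year in the Julian calendar.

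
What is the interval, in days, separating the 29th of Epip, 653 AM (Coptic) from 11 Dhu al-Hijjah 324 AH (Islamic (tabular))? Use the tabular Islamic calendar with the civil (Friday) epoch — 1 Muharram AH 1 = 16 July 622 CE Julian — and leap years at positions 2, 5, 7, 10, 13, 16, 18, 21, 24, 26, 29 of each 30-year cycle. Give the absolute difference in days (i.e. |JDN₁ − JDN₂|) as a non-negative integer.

266

JDN of the first date = 2063501.
JDN of the second date = 2063235.
|2063235 − 2063501| = 266.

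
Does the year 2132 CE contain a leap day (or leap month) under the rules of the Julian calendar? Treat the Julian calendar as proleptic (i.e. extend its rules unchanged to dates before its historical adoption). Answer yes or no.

yes

2132 mod 4 = 0, so it is a leap year in the Julian calendar.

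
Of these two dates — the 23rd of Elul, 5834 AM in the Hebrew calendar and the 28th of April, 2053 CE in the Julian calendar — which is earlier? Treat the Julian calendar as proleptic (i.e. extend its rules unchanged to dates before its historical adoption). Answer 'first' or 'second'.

The two dates have Julian Day Numbers 2478831 and 2471034 respectively.
Since 2471034 < 2478831, the second date comes first.

second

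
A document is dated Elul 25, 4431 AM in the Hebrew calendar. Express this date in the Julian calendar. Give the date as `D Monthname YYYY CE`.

Julian Day Number of the source date = 1966389.
Converting JDN 1966389 to the Julian calendar gives 6 September 671 CE.

6 September 671 CE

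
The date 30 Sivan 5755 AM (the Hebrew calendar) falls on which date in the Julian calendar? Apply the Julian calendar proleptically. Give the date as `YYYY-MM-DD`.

1995-06-15

Both dates share Julian Day Number 2449897; in the Julian calendar that is 15 June 1995 CE.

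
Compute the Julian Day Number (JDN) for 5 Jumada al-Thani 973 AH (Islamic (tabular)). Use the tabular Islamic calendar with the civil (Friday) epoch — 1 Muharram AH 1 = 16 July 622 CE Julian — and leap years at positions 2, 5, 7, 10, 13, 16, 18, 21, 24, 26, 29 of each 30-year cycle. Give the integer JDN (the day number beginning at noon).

Equivalently 7 January 1566 (proleptic Gregorian).
JDN 2400001 is 17 November 1858 CE (Gregorian), MJD 0; the target day is −106965 days from there, so JDN = 2293036.

2293036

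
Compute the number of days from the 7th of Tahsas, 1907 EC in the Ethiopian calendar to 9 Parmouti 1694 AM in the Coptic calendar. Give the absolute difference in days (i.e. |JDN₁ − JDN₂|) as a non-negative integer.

First date → JDN 2420483; second date → JDN 2443616.
The interval is |2420483 − 2443616| = 23133 days.

23133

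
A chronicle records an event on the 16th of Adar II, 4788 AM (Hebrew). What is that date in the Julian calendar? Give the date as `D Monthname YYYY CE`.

16 March 1028 CE

Julian Day Number of the source date = 2096610.
Converting JDN 2096610 to the Julian calendar gives 16 March 1028 CE.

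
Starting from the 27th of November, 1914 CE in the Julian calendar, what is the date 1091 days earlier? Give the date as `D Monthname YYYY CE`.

Counting 1091 days back from JDN 2420477 reaches JDN 2419386, which is 2 December 1911 CE.

2 December 1911 CE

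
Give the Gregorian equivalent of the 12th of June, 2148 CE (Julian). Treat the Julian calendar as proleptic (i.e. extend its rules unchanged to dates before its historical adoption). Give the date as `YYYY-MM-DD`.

2148-06-26

The Julian–Gregorian offset here is 14 days (Julian trailing).
12 June 2148 Julian + 14 days → 26 June 2148 Gregorian.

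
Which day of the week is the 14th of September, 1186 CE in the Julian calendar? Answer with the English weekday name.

This is JDN 2154501 (21 September 1186 Gregorian).
Since JDN mod 7 = 6 (0 = Monday), the day is Sunday.

Sunday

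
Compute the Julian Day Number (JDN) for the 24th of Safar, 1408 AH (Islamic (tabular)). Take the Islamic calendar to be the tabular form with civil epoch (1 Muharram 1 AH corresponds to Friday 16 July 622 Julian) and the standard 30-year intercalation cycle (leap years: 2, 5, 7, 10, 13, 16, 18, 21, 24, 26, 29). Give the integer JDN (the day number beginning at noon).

2447087

Equivalently 18 October 1987 (Gregorian).
JDN 2400001 is 17 November 1858 CE (Gregorian), MJD 0; the target day is +47086 days from there, so JDN = 2447087.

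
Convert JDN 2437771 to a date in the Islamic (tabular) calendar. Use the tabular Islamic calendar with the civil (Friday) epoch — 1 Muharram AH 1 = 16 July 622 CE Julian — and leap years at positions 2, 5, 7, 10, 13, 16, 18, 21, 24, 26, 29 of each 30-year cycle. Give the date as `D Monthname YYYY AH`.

The Gregorian equivalent of JDN 2437771 is 16 April 1962.
In the tabular Islamic calendar that day is 11 Dhu al-Qa'dah 1381 AH.

11 Dhu al-Qa'dah 1381 AH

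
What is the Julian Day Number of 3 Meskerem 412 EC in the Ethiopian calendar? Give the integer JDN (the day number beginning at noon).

In the proleptic Gregorian calendar the same day is 2 September 419.
JDN 2299161 is 15 October 1582 CE (Gregorian); the target day is −424820 days from there, so JDN = 1874341.

1874341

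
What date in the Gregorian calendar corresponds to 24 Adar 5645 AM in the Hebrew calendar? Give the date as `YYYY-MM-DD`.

1885-03-11

Julian Day Number of the source date = 2409612.
Converting JDN 2409612 to the Gregorian calendar gives 11 March 1885 CE.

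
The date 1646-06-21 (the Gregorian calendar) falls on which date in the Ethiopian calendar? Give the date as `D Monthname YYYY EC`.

Both dates share Julian Day Number 2322421; in the Ethiopian calendar that is 17 Sene 1638 EC.

17 Sene 1638 EC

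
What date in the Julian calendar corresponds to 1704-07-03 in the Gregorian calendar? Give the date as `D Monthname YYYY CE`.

The Julian–Gregorian offset here is 11 days (Julian trailing).
3 July 1704 Gregorian − 11 days → 22 June 1704 Julian.

22 June 1704 CE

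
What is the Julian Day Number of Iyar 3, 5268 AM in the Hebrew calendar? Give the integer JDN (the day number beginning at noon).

In the proleptic Gregorian calendar the same day is 13 April 1508.
JDN 2451545 is 1 January 2000 CE (Gregorian); the target day is −179597 days from there, so JDN = 2271948.

2271948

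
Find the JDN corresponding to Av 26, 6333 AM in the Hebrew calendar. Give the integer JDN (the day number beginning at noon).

2661066

Equivalently 25 August 2573 (Gregorian).
JDN 2299161 is 15 October 1582 CE (Gregorian); the target day is +361905 days from there, so JDN = 2661066.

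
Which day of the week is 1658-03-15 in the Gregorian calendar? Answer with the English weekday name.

Friday

Since JDN mod 7 = 4 (0 = Monday), the day is Friday.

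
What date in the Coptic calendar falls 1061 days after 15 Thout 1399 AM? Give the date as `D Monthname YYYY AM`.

15 Mesori 1401 AM

Counting 1061 days forward from JDN 2335663 reaches JDN 2336724, which is 15 Mesori 1401 AM.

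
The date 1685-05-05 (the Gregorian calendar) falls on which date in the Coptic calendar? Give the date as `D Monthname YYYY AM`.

Both dates share Julian Day Number 2336619; in the Coptic calendar that is 30 Parmouti 1401 AM.

30 Parmouti 1401 AM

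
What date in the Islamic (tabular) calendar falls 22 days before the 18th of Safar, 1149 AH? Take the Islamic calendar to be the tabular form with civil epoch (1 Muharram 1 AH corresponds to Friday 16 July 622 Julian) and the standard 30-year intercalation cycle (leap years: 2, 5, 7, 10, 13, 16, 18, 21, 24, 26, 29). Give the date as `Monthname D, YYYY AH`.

Muharram 26, 1149 AH

Counting 22 days back from JDN 2355300 reaches JDN 2355278, which is Muharram 26, 1149 AH.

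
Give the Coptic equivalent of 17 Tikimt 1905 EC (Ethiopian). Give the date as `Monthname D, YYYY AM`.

Paopi 17, 1629 AM

Julian Day Number of the source date = 2419703.
Converting JDN 2419703 to the Coptic calendar gives 17 Paopi 1629 AM.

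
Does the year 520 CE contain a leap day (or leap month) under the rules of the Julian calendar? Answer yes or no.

yes

520 mod 4 = 0, so it is a leap year in the Julian calendar.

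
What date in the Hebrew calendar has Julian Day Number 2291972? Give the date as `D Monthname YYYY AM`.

5 Adar I 5323 AM

The proleptic Gregorian equivalent of JDN 2291972 is 8 February 1563.
In the Hebrew calendar that day is 5 Adar I 5323 AM.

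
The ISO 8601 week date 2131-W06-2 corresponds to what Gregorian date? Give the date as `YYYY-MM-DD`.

2131-02-06

ISO week 1 of 2131 is the week containing the first Thursday of 2131.
Week 6, day 2 (Tuesday) lands on 2131-02-06.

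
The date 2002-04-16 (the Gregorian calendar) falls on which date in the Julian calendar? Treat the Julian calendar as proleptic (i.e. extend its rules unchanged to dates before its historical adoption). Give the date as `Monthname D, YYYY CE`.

April 3, 2002 CE

For dates in this range the Gregorian date is 13 days ahead of the Julian.
16 April 2002 Gregorian − 13 days → 3 April 2002 Julian.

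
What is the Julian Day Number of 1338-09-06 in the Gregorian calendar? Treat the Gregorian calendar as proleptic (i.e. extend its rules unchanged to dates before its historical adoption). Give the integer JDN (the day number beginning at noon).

2210003

JDN 2299161 is 15 October 1582 CE (Gregorian); the target day is −89158 days from there, so JDN = 2210003.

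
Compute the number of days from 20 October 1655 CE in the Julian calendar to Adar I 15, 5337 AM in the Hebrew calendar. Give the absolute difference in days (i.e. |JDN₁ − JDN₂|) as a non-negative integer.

28749

First date → JDN 2325839; second date → JDN 2297090.
The interval is |2325839 − 2297090| = 28749 days.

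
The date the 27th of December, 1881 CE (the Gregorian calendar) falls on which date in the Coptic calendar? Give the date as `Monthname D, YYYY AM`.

Koiak 19, 1598 AM

Both dates share Julian Day Number 2408442; in the Coptic calendar that is 19 Koiak 1598 AM.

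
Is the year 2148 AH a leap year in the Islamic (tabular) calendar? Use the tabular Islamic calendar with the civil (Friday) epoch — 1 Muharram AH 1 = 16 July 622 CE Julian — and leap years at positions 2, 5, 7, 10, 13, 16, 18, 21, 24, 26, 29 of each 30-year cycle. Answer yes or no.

Year 2148 AH is year 18 of its 30-year cycle; leap positions are 2, 5, 7, 10, 13, 16, 18, 21, 24, 26, 29, so it is a leap year (355 days).

yes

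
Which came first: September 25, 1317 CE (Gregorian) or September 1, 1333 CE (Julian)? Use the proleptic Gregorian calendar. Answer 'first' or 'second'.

first

Converting both to JDN: 2202352 vs 2208180; the smaller is the first.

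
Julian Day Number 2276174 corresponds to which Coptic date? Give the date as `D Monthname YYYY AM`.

1 Hathor 1236 AM

The proleptic Gregorian equivalent of JDN 2276174 is 8 November 1519.
In the Coptic calendar that day is 1 Hathor 1236 AM.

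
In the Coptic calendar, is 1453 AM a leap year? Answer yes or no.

no

1453 mod 4 = 1; in the Coptic calendar a year is leap when year mod 4 = 3, so it is a common year.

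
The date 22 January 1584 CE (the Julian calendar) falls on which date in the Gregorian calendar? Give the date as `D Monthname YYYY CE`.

1 February 1584 CE

For dates in this range the Gregorian date is 10 days ahead of the Julian.
22 January 1584 Julian + 10 days → 1 February 1584 Gregorian.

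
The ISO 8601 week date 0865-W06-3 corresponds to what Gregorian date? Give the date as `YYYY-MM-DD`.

0865-02-04

ISO week 1 of 865 is the week containing the first Thursday of 865.
Week 6, day 3 (Wednesday) lands on 0865-02-04.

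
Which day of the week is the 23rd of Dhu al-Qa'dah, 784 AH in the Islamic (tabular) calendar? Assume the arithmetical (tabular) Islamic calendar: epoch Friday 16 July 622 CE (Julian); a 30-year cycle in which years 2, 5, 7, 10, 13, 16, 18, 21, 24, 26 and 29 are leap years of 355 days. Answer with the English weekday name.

Wednesday

This is JDN 2226226 (5 February 1383 Gregorian).
Since JDN mod 7 = 2 (0 = Monday), the day is Wednesday.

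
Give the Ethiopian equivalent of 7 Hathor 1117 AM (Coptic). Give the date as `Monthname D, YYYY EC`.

Julian Day Number of the source date = 2232715.
Converting JDN 2232715 to the Ethiopian calendar gives 7 Hidar 1393 EC.

Hidar 7, 1393 EC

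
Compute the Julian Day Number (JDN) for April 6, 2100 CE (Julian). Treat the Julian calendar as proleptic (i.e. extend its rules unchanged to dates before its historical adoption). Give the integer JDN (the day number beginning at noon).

2488179

In the Gregorian calendar the same day is 20 April 2100.
JDN 2451545 is 1 January 2000 CE (Gregorian); the target day is +36634 days from there, so JDN = 2488179.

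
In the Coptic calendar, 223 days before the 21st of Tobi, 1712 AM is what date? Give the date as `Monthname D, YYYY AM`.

Paoni 14, 1711 AM

JDN of the 21st of Tobi, 1712 AM = 2450113.
2450113 − 223 = 2449890.
JDN 2449890 in the Coptic calendar is Paoni 14, 1711 AM.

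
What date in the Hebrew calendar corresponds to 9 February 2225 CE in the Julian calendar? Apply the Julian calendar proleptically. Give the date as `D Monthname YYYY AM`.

Julian Day Number of the source date = 2533779.
Converting JDN 2533779 to the Hebrew calendar gives 16 Adar I 5985 AM.

16 Adar I 5985 AM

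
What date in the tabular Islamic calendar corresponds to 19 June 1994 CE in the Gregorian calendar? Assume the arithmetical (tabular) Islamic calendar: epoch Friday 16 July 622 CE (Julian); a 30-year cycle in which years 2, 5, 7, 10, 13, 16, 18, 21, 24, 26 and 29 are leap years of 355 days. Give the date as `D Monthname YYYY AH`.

Both dates share Julian Day Number 2449523; in the tabular Islamic calendar that is 10 Muharram 1415 AH.

10 Muharram 1415 AH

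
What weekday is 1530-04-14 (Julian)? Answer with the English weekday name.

In the proleptic Gregorian calendar this is 24 April 1530 (JDN 2279994).
Since JDN mod 7 = 3 (0 = Monday), the day is Thursday.

Thursday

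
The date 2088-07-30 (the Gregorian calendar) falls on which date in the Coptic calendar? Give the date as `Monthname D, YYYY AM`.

Both dates share Julian Day Number 2483898; in the Coptic calendar that is 23 Epip 1804 AM.

Epip 23, 1804 AM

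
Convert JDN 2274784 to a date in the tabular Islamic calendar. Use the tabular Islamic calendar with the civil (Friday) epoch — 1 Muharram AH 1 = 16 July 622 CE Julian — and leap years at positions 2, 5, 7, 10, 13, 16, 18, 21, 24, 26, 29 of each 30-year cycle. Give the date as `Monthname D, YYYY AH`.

Dhu al-Hijjah 3, 921 AH

JDN 2274784 is 18 January 1516 in the proleptic Gregorian calendar.
In the tabular Islamic calendar that day is Dhu al-Hijjah 3, 921 AH.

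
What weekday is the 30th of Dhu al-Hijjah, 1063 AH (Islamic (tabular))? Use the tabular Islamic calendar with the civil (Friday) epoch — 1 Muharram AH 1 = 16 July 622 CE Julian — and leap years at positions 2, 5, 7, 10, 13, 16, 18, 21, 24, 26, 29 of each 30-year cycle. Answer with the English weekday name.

Friday

Equivalently 21 November 1653 Gregorian, JDN 2325131.
Since JDN mod 7 = 4 (0 = Monday), the day is Friday.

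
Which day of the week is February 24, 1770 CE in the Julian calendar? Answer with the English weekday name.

Wednesday

Equivalently 7 March 1770 Gregorian, JDN 2367605.
Since JDN mod 7 = 2 (0 = Monday), the day is Wednesday.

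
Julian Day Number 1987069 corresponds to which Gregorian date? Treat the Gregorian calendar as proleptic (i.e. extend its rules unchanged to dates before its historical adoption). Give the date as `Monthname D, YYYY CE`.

Counting from JDN 2299161 = 15 Oct 1582 gives an offset of -312092 days.

April 23, 728 CE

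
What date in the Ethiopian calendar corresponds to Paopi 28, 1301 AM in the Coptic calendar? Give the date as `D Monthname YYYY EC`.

The source date corresponds to 4 November 1584 in the Gregorian calendar (JDN 2299912).
That day falls on 28 Tikimt 1577 EC in the Ethiopian calendar.

28 Tikimt 1577 EC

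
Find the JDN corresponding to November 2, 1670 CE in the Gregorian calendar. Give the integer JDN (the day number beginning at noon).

2331321

JDN 2299161 is 15 October 1582 CE (Gregorian); the target day is +32160 days from there, so JDN = 2331321.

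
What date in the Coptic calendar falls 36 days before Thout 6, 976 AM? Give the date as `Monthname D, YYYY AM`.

Mesori 6, 975 AM

Counting 36 days back from JDN 2181154 reaches JDN 2181118, which is Mesori 6, 975 AM.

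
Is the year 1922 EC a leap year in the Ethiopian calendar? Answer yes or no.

1922 mod 4 = 2; in the Ethiopian calendar a year is leap when year mod 4 = 3, so it is a common year.

no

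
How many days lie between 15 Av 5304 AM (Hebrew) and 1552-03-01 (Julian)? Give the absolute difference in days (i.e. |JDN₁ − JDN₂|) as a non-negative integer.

2766

JDN of the first date = 2285220.
JDN of the second date = 2287986.
|2287986 − 2285220| = 2766.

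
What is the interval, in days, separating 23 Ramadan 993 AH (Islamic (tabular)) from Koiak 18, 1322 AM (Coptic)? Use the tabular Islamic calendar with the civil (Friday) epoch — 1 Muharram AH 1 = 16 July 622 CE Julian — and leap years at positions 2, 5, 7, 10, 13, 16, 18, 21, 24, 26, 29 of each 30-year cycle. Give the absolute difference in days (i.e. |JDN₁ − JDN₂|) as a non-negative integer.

JDN of the first date = 2300230.
JDN of the second date = 2307632.
|2307632 − 2300230| = 7402.

7402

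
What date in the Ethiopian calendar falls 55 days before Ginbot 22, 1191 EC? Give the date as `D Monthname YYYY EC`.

Counting 55 days back from JDN 2159129 reaches JDN 2159074, which is 27 Megabit 1191 EC.

27 Megabit 1191 EC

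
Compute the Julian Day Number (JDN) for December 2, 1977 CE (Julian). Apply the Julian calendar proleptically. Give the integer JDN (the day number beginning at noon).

2443493

In the Gregorian calendar the same day is 15 December 1977.
JDN 2400001 is 17 November 1858 CE (Gregorian), MJD 0; the target day is +43492 days from there, so JDN = 2443493.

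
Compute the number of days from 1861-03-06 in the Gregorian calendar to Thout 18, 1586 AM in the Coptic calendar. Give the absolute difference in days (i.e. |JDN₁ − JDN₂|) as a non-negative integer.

JDN of the first date = 2400841.
JDN of the second date = 2403968.
|2403968 − 2400841| = 3127.

3127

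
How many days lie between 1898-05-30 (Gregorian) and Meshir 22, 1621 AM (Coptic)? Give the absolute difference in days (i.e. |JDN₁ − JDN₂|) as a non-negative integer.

First date → JDN 2414440; second date → JDN 2416906.
The interval is |2414440 − 2416906| = 2466 days.

2466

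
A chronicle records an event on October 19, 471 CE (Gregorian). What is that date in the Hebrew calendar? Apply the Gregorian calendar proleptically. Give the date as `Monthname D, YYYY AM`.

Both dates share Julian Day Number 1893381; in the Hebrew calendar that is 17 Cheshvan 4232 AM.

Cheshvan 17, 4232 AM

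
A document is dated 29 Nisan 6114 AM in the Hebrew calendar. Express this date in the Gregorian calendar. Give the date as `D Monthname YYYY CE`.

22 April 2354 CE

Both dates share Julian Day Number 2580952; in the Gregorian calendar that is 22 April 2354 CE.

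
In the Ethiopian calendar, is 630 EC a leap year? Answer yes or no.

no

630 mod 4 = 2; in the Ethiopian calendar a year is leap when year mod 4 = 3, so it is a common year.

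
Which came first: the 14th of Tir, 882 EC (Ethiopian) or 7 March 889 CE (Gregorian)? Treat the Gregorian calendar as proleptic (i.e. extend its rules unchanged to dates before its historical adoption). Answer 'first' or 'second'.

second

The two dates have Julian Day Numbers 2046139 and 2045827 respectively.
Since 2045827 < 2046139, the second date comes first.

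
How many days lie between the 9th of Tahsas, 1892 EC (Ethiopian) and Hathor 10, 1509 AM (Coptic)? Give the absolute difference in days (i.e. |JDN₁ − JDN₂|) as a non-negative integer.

JDN of the first date = 2415007.
JDN of the second date = 2375896.
|2375896 − 2415007| = 39111.

39111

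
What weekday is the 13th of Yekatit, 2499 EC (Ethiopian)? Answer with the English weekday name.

Equivalently 24 February 2507 Gregorian, JDN 2636777.
Since JDN mod 7 = 3 (0 = Monday), the day is Thursday.

Thursday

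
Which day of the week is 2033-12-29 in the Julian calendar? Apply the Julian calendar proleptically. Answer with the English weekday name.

Wednesday

Equivalently 11 January 2034 Gregorian, JDN 2463974.
2463974 ≡ 2 (mod 7); counting from Monday = 0 gives Wednesday.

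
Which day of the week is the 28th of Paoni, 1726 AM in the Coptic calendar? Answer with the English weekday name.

Monday

In the Gregorian calendar this is 5 July 2010 (JDN 2455383).
Since JDN mod 7 = 0 (0 = Monday), the day is Monday.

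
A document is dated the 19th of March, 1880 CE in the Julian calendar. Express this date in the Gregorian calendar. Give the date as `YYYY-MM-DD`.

1880-03-31

For dates in this range the Gregorian date is 12 days ahead of the Julian.
19 March 1880 Julian + 12 days → 31 March 1880 Gregorian.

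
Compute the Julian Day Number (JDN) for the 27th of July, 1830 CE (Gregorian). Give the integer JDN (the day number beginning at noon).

JDN 2451545 is 1 January 2000 CE (Gregorian); the target day is −61884 days from there, so JDN = 2389661.

2389661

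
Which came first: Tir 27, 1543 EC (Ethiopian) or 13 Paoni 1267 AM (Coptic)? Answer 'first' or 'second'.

The two dates have Julian Day Numbers 2287582 and 2287718 respectively.
Since 2287582 < 2287718, the first date comes first.

first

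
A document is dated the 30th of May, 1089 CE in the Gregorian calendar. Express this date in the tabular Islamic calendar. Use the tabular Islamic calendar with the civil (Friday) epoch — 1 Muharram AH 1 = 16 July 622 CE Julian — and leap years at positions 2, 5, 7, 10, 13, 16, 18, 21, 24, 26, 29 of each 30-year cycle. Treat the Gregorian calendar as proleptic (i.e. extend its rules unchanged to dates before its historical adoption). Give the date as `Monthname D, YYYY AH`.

Rabi' al-Awwal 11, 482 AH

Julian Day Number of the source date = 2118959.
Converting JDN 2118959 to the tabular Islamic calendar gives 11 Rabi' al-Awwal 482 AH.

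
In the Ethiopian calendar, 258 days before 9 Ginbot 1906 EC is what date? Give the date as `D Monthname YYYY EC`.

JDN of 9 Ginbot 1906 EC = 2420270.
2420270 − 258 = 2420012.
JDN 2420012 in the Ethiopian calendar is 26 Nehase 1905 EC.

26 Nehase 1905 EC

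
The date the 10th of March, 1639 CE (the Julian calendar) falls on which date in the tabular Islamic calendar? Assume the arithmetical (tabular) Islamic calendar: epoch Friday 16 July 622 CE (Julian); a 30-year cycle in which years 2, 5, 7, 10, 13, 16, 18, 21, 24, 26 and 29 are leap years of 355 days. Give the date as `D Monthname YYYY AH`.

Both dates share Julian Day Number 2319771; in the tabular Islamic calendar that is 15 Dhu al-Qa'dah 1048 AH.

15 Dhu al-Qa'dah 1048 AH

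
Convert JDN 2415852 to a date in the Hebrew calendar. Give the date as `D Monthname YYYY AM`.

5 Nisan 5662 AM

JDN 2415852 is 12 April 1902 in the Gregorian calendar.
In the Hebrew calendar that day is 5 Nisan 5662 AM.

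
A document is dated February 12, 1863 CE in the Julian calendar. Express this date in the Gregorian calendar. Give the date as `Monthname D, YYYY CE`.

February 24, 1863 CE

For dates in this range the Gregorian date is 12 days ahead of the Julian.
12 February 1863 Julian + 12 days → 24 February 1863 Gregorian.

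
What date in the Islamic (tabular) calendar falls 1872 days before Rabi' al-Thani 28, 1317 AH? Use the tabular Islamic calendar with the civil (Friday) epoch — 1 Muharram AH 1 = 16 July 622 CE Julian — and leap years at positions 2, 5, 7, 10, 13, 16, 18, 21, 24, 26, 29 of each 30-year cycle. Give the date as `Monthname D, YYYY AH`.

JDN of Rabi' al-Thani 28, 1317 AH = 2414903.
2414903 − 1872 = 2413031.
JDN 2413031 in the tabular Islamic calendar is Muharram 17, 1312 AH.

Muharram 17, 1312 AH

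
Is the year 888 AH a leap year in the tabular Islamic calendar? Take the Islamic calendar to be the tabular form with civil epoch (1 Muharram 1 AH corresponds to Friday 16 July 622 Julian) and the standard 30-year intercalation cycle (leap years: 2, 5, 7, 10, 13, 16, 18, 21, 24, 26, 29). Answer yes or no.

Year 888 AH is year 18 of its 30-year cycle; leap positions are 2, 5, 7, 10, 13, 16, 18, 21, 24, 26, 29, so it is a leap year (355 days).

yes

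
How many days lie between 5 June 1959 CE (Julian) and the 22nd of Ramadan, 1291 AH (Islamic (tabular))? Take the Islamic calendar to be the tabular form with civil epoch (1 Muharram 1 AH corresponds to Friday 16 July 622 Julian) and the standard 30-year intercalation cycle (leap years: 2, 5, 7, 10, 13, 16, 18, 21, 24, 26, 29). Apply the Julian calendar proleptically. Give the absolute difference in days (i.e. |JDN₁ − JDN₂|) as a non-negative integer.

First date → JDN 2436738; second date → JDN 2405830.
The interval is |2436738 − 2405830| = 30908 days.

30908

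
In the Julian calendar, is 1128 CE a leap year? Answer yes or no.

yes

1128 mod 4 = 0, so it is a leap year in the Julian calendar.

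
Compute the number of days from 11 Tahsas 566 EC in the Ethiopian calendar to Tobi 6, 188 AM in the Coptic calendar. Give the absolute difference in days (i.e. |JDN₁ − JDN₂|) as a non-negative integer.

JDN of the first date = 1930687.
JDN of the second date = 1893457.
|1893457 − 1930687| = 37230.

37230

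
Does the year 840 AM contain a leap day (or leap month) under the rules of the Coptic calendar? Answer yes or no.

840 mod 4 = 0; in the Coptic calendar a year is leap when year mod 4 = 3, so it is a common year.

no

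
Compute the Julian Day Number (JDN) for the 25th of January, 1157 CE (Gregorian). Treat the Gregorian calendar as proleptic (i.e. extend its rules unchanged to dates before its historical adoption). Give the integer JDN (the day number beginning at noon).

2143670

JDN 2299161 is 15 October 1582 CE (Gregorian); the target day is −155491 days from there, so JDN = 2143670.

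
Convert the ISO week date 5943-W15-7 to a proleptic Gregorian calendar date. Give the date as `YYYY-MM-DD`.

ISO week 1 of 5943 is the week containing the first Thursday of 5943.
Week 15, day 7 (Sunday) lands on 5943-04-18.

5943-04-18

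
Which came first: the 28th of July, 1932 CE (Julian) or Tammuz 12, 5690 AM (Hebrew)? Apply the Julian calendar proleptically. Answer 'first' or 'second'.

First date → JDN 2426930; second date → JDN 2426166.
JDN 2426166 < JDN 2426930, so the second date is earlier.

second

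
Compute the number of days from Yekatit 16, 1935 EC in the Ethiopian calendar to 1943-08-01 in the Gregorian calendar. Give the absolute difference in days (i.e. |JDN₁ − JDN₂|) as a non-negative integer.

First date → JDN 2430779; second date → JDN 2430938.
The interval is |2430779 − 2430938| = 159 days.

159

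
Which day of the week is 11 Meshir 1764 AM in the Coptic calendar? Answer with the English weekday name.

Wednesday

Equivalently 19 February 2048 Gregorian, JDN 2469126.
2469126 ≡ 2 (mod 7); counting from Monday = 0 gives Wednesday.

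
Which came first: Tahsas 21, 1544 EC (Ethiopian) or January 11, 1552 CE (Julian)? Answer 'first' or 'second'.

first

The two dates have Julian Day Numbers 2287912 and 2287936 respectively.
Since 2287912 < 2287936, the first date comes first.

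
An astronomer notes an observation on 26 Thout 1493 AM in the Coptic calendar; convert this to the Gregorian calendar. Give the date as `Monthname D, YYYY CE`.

Julian Day Number of the source date = 2370008.
Converting JDN 2370008 to the Gregorian calendar gives 4 October 1776 CE.

October 4, 1776 CE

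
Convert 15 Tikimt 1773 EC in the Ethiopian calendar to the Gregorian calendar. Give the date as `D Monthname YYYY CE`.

23 October 1780 CE

Julian Day Number of the source date = 2371488.
Converting JDN 2371488 to the Gregorian calendar gives 23 October 1780 CE.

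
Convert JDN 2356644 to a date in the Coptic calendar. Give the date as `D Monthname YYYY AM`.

JDN 2356644 is 3 March 1740 in the Gregorian calendar.
In the Coptic calendar that day is 26 Meshir 1456 AM.

26 Meshir 1456 AM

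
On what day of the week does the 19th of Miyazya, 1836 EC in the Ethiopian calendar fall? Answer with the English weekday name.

In the Gregorian calendar this is 26 April 1844 (JDN 2394683).
2394683 ≡ 4 (mod 7); counting from Monday = 0 gives Friday.

Friday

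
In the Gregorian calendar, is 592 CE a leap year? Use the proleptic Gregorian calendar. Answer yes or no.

592 is divisible by 4 and not by 100, so it is a leap year.

yes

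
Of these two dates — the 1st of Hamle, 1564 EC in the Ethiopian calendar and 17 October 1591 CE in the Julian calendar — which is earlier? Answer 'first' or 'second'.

The two dates have Julian Day Numbers 2295407 and 2302460 respectively.
Since 2295407 < 2302460, the first date comes first.

first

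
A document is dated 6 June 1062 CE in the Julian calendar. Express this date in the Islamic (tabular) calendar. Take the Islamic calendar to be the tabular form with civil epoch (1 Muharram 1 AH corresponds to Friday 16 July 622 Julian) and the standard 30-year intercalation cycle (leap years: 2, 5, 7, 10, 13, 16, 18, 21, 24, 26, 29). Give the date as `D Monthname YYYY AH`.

Julian Day Number of the source date = 2109110.
Converting JDN 2109110 to the tabular Islamic calendar gives 25 Jumada al-Awwal 454 AH.

25 Jumada al-Awwal 454 AH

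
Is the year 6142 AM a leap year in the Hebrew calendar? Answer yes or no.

Hebrew year 6142 is year 5 of its 19-year Metonic cycle; leap years are at positions 3, 6, 8, 11, 14, 17, 19, so it is a common year (12 months).

no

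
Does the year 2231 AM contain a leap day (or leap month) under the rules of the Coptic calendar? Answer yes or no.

yes

2231 mod 4 = 3; in the Coptic calendar a year is leap when year mod 4 = 3, so it is a leap year.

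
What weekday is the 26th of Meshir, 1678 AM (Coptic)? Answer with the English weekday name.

Equivalently 5 March 1962 Gregorian, JDN 2437729.
JDN 2437729 mod 7 = 0, and JDN 0 was a Monday, so this is a Monday.

Monday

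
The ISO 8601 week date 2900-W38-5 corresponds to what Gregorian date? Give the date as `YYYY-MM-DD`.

2900-09-24

ISO week 1 of 2900 is the week containing the first Thursday of 2900.
Week 38, day 5 (Friday) lands on 2900-09-24.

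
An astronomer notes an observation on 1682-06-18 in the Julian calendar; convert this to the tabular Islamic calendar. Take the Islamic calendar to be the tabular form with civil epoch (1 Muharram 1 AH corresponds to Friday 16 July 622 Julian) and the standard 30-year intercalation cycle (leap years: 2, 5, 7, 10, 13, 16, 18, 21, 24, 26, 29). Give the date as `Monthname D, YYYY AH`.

The source date corresponds to 28 June 1682 in the Gregorian calendar (JDN 2335577).
That day falls on 22 Jumada al-Thani 1093 AH in the tabular Islamic calendar.

Jumada al-Thani 22, 1093 AH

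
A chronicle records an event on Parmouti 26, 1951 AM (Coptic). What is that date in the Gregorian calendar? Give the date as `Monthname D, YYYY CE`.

May 6, 2235 CE

Both dates share Julian Day Number 2537502; in the Gregorian calendar that is 6 May 2235 CE.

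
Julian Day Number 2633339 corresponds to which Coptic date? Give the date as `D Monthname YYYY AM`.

12 Thout 2214 AM

JDN 2633339 is 25 September 2497 in the Gregorian calendar.
In the Coptic calendar that day is 12 Thout 2214 AM.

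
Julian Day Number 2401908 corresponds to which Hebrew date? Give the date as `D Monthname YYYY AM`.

29 Shevat 5624 AM

JDN 2401908 is 6 February 1864 in the Gregorian calendar.
In the Hebrew calendar that day is 29 Shevat 5624 AM.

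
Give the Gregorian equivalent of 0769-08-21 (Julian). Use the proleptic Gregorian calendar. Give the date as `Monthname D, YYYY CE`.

August 25, 769 CE

The Julian–Gregorian offset here is 4 days (Julian trailing).
21 August 769 Julian + 4 days → 25 August 769 Gregorian.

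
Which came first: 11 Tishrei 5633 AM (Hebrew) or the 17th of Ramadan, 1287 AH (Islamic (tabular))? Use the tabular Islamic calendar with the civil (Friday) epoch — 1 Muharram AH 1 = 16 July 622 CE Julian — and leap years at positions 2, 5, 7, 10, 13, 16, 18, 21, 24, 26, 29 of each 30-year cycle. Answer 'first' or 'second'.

First date → JDN 2405080; second date → JDN 2404408.
JDN 2404408 < JDN 2405080, so the second date is earlier.

second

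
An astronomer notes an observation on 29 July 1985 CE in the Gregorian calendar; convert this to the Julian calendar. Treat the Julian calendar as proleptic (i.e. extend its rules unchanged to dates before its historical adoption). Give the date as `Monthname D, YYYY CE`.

July 16, 1985 CE

For dates in this range the Gregorian date is 13 days ahead of the Julian.
29 July 1985 Gregorian − 13 days → 16 July 1985 Julian.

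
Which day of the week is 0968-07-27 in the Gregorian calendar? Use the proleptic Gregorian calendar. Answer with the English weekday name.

Wednesday

JDN 2074823 mod 7 = 2, and JDN 0 was a Monday, so this is a Wednesday.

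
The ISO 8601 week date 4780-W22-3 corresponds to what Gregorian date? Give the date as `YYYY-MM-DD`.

ISO week 1 of 4780 is the week containing the first Thursday of 4780.
Week 22, day 3 (Wednesday) lands on 4780-05-28.

4780-05-28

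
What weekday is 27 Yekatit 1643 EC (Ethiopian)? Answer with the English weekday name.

Friday

This is JDN 2324137 (3 March 1651 Gregorian).
JDN 2324137 mod 7 = 4, and JDN 0 was a Monday, so this is a Friday.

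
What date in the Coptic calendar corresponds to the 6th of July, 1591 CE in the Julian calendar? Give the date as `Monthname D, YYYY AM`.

Epip 12, 1307 AM

Julian Day Number of the source date = 2302357.
Converting JDN 2302357 to the Coptic calendar gives 12 Epip 1307 AM.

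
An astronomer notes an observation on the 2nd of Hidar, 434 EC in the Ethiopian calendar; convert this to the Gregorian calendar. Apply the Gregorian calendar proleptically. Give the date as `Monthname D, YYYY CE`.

Julian Day Number of the source date = 1882435.
Converting JDN 1882435 to the Gregorian calendar gives 30 October 441 CE.

October 30, 441 CE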